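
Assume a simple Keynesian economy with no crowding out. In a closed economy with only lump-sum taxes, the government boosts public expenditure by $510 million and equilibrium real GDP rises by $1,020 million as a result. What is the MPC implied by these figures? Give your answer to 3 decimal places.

Implied spending multiplier k = ΔY/ΔG = 1,020/510 = 2.
Since k = 1/(1 − MPC), MPC = 1 − 1/k = 1 − ΔG/ΔY = 1 − 510/1,020 = 0.500.

0.500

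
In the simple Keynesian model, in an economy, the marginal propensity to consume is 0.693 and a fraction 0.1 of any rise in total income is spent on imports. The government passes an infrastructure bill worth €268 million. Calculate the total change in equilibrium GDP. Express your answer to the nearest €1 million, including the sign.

Expenditure multiplier = 1/(1 − c + m) = 1/(1 − 0.693 + 0.1) = 1/0.407 ≈ 2.457.
ΔY = k × ΔG = (+€268 million) / 0.407 ≈ +€658 million.

+€658 million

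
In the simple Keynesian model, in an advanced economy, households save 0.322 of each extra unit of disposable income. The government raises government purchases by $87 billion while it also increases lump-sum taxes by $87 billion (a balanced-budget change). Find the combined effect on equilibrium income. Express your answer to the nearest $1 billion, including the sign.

MPC = 1 − MPS = 1 − 0.322 = 0.678.
Expenditure multiplier = 1/(1 − MPC) = 1/(1 − 0.678) = 1/0.322 ≈ 3.106.
ΔG contributes k·ΔG = (+$87 billion) / 0.322 ≈ +$270.2 billion.
ΔT of +$87 billion changes first-round spending by −c·ΔT = −$58.986 billion, contributing k·(−c·ΔT) = (−$58.986 billion) / 0.322 ≈ −$183.2 billion.
With ΔG = ΔT and no other leakages, the balanced-budget multiplier is 1, so ΔY = ΔG = +$87 billion.

+$87 billion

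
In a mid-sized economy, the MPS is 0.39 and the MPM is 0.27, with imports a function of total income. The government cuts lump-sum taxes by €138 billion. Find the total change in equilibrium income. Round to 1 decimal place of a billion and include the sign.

MPC = 1 − MPS = 1 − 0.39 = 0.61.
A lump-sum tax change of −€138 billion shifts disposable income by +€138 billion; first-round consumption changes by −c × ΔT = −0.61 × (−€138 billion) = +€84.18 billion.
Expenditure multiplier = 1/(1 − c + m) = 1/(1 − 0.61 + 0.27) = 1/0.66 ≈ 1.515.
The tax multiplier is −c × k ≈ −0.924, so ΔY = k × (−c·ΔT) = (+€84.18 billion) / 0.66 ≈ +€127.5 billion.

+€127.5 billion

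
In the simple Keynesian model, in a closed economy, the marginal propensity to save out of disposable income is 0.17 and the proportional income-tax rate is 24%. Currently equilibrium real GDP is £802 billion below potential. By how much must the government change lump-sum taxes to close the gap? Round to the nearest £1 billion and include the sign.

MPC = 1 − MPS = 1 − 0.17 = 0.83.
Spending multiplier = 1/(1 − c(1−t)) = 1/(1 − 0.83×0.76) = 1/0.3692 ≈ 2.709.
Tax multiplier = −c·k = −0.83/0.3692 ≈ −2.248. Need ΔY = +£802 billion, so ΔT = ΔY/(−c·k) = −(+£802 billion) × 0.3692 / 0.83 ≈ −£357 billion.
The government should cut lump-sum taxes by £357 billion.

−£357 billion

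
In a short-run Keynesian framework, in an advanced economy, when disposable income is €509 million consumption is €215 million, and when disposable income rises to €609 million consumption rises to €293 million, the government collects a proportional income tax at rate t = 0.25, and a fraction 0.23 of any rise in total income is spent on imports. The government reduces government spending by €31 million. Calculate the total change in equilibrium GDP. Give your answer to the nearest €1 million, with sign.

−€48 million

MPC = ΔC/ΔYd = (293 − 215)/(609 − 509) = 78/100 = 0.78.
Expenditure multiplier = 1/(1 − c(1−t) + m) = 1/(1 − 0.78×0.75 + 0.23) = 1/0.645 ≈ 1.55.
ΔY = k × ΔG = (−€31 million) / 0.645 ≈ −€48 million.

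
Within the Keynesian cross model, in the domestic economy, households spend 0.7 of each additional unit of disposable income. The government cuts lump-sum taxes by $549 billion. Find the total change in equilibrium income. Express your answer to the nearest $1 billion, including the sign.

+$1,281 billion

A lump-sum tax change of −$549 billion shifts disposable income by +$549 billion; first-round consumption changes by −c × ΔT = −0.7 × (−$549 billion) = +$384.3 billion.
Expenditure multiplier = 1/(1 − MPC) = 1/(1 − 0.7) = 1/0.3 ≈ 3.333.
The tax multiplier is −c × k ≈ −2.333, so ΔY = k × (−c·ΔT) = (+$384.3 billion) / 0.3 = +$1,281 billion.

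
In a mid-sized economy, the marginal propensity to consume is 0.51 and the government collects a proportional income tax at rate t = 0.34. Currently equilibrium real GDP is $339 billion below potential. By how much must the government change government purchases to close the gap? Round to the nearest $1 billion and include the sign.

Spending multiplier = 1/(1 − c(1−t)) = 1/(1 − 0.51×0.66) = 1/0.6634 ≈ 1.507.
Need ΔY = +$339 billion, so ΔG = ΔY/k = (+$339 billion) × 0.6634 ≈ +$225 billion.
The government should increase government purchases by $225 billion.

+$225 billion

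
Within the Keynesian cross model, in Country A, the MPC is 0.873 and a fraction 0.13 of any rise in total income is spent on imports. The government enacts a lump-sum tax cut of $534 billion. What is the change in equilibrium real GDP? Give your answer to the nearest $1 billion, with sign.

+$1,814 billion

A lump-sum tax change of −$534 billion shifts disposable income by +$534 billion; first-round consumption changes by −c × ΔT = −0.873 × (−$534 billion) = +$466.182 billion.
Expenditure multiplier = 1/(1 − c + m) = 1/(1 − 0.873 + 0.13) = 1/0.257 ≈ 3.891.
The tax multiplier is −c × k ≈ −3.397, so ΔY = k × (−c·ΔT) = (+$466.182 billion) / 0.257 ≈ +$1,814 billion.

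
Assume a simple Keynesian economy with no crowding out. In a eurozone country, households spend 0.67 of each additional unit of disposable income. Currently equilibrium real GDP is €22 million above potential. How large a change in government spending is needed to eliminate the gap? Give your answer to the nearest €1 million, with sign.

−€7 million

Spending multiplier = 1/(1 − MPC) = 1/(1 − 0.67) = 1/0.33 ≈ 3.03.
Need ΔY = −€22 million, so ΔG = ΔY/k = (−€22 million) × 0.33 ≈ −€7 million.
The government should cut government spending by €7 million.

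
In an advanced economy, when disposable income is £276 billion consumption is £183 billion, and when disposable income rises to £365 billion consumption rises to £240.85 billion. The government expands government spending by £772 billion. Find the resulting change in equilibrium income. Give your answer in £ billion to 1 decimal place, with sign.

MPC = ΔC/ΔYd = (240.85 − 183)/(365 − 276) = 57.85/89 = 0.65.
Government-spending multiplier = 1/(1 − MPC) = 1/(1 − 0.65) = 1/0.35 ≈ 2.857.
ΔY = k × ΔG = (+£772 billion) / 0.35 ≈ +£2,205.7 billion.

+£2,205.7 billion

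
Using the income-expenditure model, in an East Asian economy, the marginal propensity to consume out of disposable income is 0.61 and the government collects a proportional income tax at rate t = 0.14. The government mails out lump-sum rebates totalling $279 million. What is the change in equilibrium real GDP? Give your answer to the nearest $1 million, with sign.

+$358 million

A lump-sum tax change of −$279 million shifts disposable income by +$279 million; first-round consumption changes by −c × ΔT = −0.61 × (−$279 million) = +$170.19 million.
Expenditure multiplier = 1/(1 − c(1−t)) = 1/(1 − 0.61×0.86) = 1/0.4754 ≈ 2.103.
The tax multiplier is −c × k ≈ −1.283, so ΔY = k × (−c·ΔT) = (+$170.19 million) / 0.4754 ≈ +$358 million.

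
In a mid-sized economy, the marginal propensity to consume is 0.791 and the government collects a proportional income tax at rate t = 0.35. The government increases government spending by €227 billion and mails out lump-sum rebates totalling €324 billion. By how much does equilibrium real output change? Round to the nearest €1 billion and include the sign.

Expenditure multiplier = 1/(1 − c(1−t)) = 1/(1 − 0.791×0.65) = 1/0.48585 ≈ 2.058.
ΔG contributes k·ΔG = (+€227 billion) / 0.48585 ≈ +€467.2 billion.
ΔT of −€324 billion changes first-round spending by −c·ΔT = +€256.284 billion, contributing k·(−c·ΔT) = (+€256.284 billion) / 0.48585 ≈ +€527.5 billion.
Net ΔY = k(ΔG − c·ΔT) = (+€483.284 billion) / 0.48585 ≈ +€995 billion.

+€995 billion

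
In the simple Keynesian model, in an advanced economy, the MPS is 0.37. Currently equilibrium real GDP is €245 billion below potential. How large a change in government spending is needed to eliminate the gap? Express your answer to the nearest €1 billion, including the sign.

MPC = 1 − MPS = 1 − 0.37 = 0.63.
Spending multiplier = 1/(1 − MPC) = 1/(1 − 0.63) = 1/0.37 ≈ 2.703.
Need ΔY = +€245 billion, so ΔG = ΔY/k = (+€245 billion) × 0.37 ≈ +€91 billion.
The government should increase government spending by €91 billion.

+€91 billion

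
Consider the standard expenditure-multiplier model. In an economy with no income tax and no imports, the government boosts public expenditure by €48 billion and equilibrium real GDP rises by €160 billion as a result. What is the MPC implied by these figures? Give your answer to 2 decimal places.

Implied spending multiplier k = ΔY/ΔG = 160/48 ≈ 3.3333.
Since k = 1/(1 − MPC), MPC = 1 − 1/k = 1 − ΔG/ΔY = 1 − 48/160 = 0.70.

0.70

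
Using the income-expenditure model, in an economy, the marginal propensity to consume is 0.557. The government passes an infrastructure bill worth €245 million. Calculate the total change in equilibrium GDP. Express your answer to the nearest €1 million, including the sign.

+€553 million

Expenditure multiplier = 1/(1 − MPC) = 1/(1 − 0.557) = 1/0.443 ≈ 2.257.
ΔY = k × ΔG = (+€245 million) / 0.443 ≈ +€553 million.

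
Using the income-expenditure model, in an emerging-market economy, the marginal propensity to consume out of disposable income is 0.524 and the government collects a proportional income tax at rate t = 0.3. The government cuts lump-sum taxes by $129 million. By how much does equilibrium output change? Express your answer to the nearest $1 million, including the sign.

A lump-sum tax change of −$129 million shifts disposable income by +$129 million; first-round consumption changes by −c × ΔT = −0.524 × (−$129 million) = +$67.596 million.
Expenditure multiplier = 1/(1 − c(1−t)) = 1/(1 − 0.524×0.7) = 1/0.6332 ≈ 1.579.
The tax multiplier is −c × k ≈ −0.828, so ΔY = k × (−c·ΔT) = (+$67.596 million) / 0.6332 ≈ +$107 million.

+$107 million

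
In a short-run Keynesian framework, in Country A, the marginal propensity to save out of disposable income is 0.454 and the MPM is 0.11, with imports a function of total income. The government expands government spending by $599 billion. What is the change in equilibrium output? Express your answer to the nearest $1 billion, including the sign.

MPC = 1 − MPS = 1 − 0.454 = 0.546.
Government-spending multiplier = 1/(1 − c + m) = 1/(1 − 0.546 + 0.11) = 1/0.564 ≈ 1.773.
ΔY = k × ΔG = (+$599 billion) / 0.564 ≈ +$1,062 billion.

+$1,062 billion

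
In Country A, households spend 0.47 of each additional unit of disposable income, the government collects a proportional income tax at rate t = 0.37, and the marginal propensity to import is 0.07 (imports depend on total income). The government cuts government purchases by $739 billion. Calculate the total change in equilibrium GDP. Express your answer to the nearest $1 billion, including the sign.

−$955 billion

Government-spending multiplier = 1/(1 − c(1−t) + m) = 1/(1 − 0.47×0.63 + 0.07) = 1/0.7739 ≈ 1.292.
ΔY = k × ΔG = (−$739 billion) / 0.7739 ≈ −$955 billion.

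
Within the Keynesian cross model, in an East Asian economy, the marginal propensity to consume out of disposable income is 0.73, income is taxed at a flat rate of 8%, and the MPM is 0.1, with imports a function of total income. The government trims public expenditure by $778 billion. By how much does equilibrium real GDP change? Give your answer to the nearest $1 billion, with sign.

−$1,816 billion

Government-spending multiplier = 1/(1 − c(1−t) + m) = 1/(1 − 0.73×0.92 + 0.1) = 1/0.4284 ≈ 2.334.
ΔY = k × ΔG = (−$778 billion) / 0.4284 ≈ −$1,816 billion.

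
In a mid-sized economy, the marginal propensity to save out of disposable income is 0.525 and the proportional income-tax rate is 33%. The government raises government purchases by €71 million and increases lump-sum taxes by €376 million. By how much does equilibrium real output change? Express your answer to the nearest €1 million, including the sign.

−€158 million

MPC = 1 − MPS = 1 − 0.525 = 0.475.
Expenditure multiplier = 1/(1 − c(1−t)) = 1/(1 − 0.475×0.67) = 1/0.68175 ≈ 1.467.
ΔG contributes k·ΔG = (+€71 million) / 0.68175 ≈ +€104.1 million.
ΔT of +€376 million changes first-round spending by −c·ΔT = −€178.6 million, contributing k·(−c·ΔT) = (−€178.6 million) / 0.68175 ≈ −€262 million.
Net ΔY = k(ΔG − c·ΔT) = (−€107.6 million) / 0.68175 ≈ −€158 million.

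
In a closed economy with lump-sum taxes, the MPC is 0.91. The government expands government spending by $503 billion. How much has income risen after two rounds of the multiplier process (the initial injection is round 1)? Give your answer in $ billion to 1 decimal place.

Round 1 adds ΔG = $503 billion; each later round is MPC = 0.91 times the previous.
After 2 rounds: 503 + 457.73 = ΔG·(1 − c^2)/(1 − c) = 503 × (1 − 0.8281)/0.09 ≈ $960.7 billion.

$960.7 billion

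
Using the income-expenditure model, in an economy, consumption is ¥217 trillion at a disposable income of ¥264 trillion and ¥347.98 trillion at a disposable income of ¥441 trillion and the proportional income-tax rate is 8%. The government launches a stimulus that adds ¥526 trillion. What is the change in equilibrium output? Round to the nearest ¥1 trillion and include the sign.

+¥1,648 trillion

MPC = ΔC/ΔYd = (347.98 − 217)/(441 − 264) = 130.98/177 = 0.74.
Spending multiplier = 1/(1 − c(1−t)) = 1/(1 − 0.74×0.92) = 1/0.3192 ≈ 3.133.
ΔY = k × ΔG = (+¥526 trillion) / 0.3192 ≈ +¥1,648 trillion.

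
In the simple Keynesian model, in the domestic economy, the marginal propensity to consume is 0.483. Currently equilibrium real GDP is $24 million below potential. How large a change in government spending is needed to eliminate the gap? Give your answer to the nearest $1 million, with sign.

Spending multiplier = 1/(1 − MPC) = 1/(1 − 0.483) = 1/0.517 ≈ 1.934.
Need ΔY = +$24 million, so ΔG = ΔY/k = (+$24 million) × 0.517 ≈ +$12 million.
The government should increase government spending by $12 million.

+$12 million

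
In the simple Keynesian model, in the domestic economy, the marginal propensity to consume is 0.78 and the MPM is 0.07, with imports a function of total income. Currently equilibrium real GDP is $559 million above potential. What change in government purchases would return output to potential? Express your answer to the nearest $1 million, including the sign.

Spending multiplier = 1/(1 − c + m) = 1/(1 − 0.78 + 0.07) = 1/0.29 ≈ 3.448.
Need ΔY = −$559 million, so ΔG = ΔY/k = (−$559 million) × 0.29 ≈ −$162 million.
The government should cut government purchases by $162 million.

−$162 million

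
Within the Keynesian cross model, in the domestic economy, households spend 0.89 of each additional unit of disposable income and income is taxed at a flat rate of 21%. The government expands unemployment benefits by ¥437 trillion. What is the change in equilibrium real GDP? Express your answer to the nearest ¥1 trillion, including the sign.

+¥1,310 trillion

The transfer change shifts disposable income by +¥437 trillion, so first-round consumption changes by c·ΔTR = 0.89 × (+¥437 trillion) = +¥388.93 trillion.
Expenditure multiplier = 1/(1 − c(1−t)) = 1/(1 − 0.89×0.79) = 1/0.2969 ≈ 3.368.
The transfer multiplier is c × k ≈ 2.998, so ΔY = k × (c·ΔTR) = (+¥388.93 trillion) / 0.2969 ≈ +¥1,310 trillion.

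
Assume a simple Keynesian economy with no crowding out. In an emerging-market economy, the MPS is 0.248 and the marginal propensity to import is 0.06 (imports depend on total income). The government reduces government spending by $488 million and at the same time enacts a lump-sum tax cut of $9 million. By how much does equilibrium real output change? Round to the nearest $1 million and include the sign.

−$1,562 million

MPC = 1 − MPS = 1 − 0.248 = 0.752.
Expenditure multiplier = 1/(1 − c + m) = 1/(1 − 0.752 + 0.06) = 1/0.308 ≈ 3.247.
ΔG contributes k·ΔG = (−$488 million) / 0.308 ≈ −$1,584.4 million.
ΔT of −$9 million changes first-round spending by −c·ΔT = +$6.768 million, contributing k·(−c·ΔT) = (+$6.768 million) / 0.308 ≈ +$22 million.
Net ΔY = k(ΔG − c·ΔT) = (−$481.232 million) / 0.308 ≈ −$1,562 million.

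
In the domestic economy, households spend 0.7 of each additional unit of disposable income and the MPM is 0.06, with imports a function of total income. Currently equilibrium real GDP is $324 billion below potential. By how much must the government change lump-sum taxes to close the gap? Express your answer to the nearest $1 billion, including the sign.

−$167 billion

Spending multiplier = 1/(1 − c + m) = 1/(1 − 0.7 + 0.06) = 1/0.36 ≈ 2.778.
Tax multiplier = −c·k = −0.7/0.36 ≈ −1.944. Need ΔY = +$324 billion, so ΔT = ΔY/(−c·k) = −(+$324 billion) × 0.36 / 0.7 ≈ −$167 billion.
The government should cut lump-sum taxes by $167 billion.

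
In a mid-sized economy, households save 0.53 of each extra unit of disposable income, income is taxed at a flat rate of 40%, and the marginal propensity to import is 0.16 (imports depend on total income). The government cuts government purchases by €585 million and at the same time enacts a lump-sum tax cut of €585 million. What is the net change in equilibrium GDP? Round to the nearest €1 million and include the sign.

MPC = 1 − MPS = 1 − 0.53 = 0.47.
Expenditure multiplier = 1/(1 − c(1−t) + m) = 1/(1 − 0.47×0.6 + 0.16) = 1/0.878 ≈ 1.139.
ΔG contributes k·ΔG = (−€585 million) / 0.878 ≈ −€666.3 million.
ΔT of −€585 million changes first-round spending by −c·ΔT = +€274.95 million, contributing k·(−c·ΔT) = (+€274.95 million) / 0.878 ≈ +€313.2 million.
Net ΔY = k(ΔG − c·ΔT) = (−€310.05 million) / 0.878 ≈ −€353 million.

−€353 million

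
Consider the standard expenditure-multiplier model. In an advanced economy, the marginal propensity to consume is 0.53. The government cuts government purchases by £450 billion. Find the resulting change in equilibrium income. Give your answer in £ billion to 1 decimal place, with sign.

−£957.4 billion

Government-spending multiplier = 1/(1 − MPC) = 1/(1 − 0.53) = 1/0.47 ≈ 2.128.
ΔY = k × ΔG = (−£450 billion) / 0.47 ≈ −£957.4 billion.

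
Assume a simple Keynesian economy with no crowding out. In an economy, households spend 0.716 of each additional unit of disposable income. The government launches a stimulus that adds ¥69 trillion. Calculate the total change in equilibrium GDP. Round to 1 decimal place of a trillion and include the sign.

Expenditure multiplier = 1/(1 − MPC) = 1/(1 − 0.716) = 1/0.284 ≈ 3.521.
ΔY = k × ΔG = (+¥69 trillion) / 0.284 ≈ +¥243 trillion.

+¥243.0 trillion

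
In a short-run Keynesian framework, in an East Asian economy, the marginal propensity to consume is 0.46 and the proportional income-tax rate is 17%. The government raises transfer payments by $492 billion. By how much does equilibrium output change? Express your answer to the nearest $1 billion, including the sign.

The transfer change shifts disposable income by +$492 billion, so first-round consumption changes by c·ΔTR = 0.46 × (+$492 billion) = +$226.32 billion.
Expenditure multiplier = 1/(1 − c(1−t)) = 1/(1 − 0.46×0.83) = 1/0.6182 ≈ 1.618.
The transfer multiplier is c × k ≈ 0.744, so ΔY = k × (c·ΔTR) = (+$226.32 billion) / 0.6182 ≈ +$366 billion.

+$366 billion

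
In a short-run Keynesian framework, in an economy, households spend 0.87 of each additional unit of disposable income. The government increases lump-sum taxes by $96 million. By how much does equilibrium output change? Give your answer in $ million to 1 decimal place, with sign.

A lump-sum tax change of +$96 million shifts disposable income by −$96 million; first-round consumption changes by −c × ΔT = −0.87 × (+$96 million) = −$83.52 million.
Expenditure multiplier = 1/(1 − MPC) = 1/(1 − 0.87) = 1/0.13 ≈ 7.692.
The tax multiplier is −c × k ≈ −6.692, so ΔY = k × (−c·ΔT) = (−$83.52 million) / 0.13 ≈ −$642.5 million.

−$642.5 million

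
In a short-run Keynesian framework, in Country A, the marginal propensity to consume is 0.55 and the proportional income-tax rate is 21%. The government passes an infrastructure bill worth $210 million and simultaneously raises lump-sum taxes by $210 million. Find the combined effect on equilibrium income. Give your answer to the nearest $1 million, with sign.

+$167 million

Expenditure multiplier = 1/(1 − c(1−t)) = 1/(1 − 0.55×0.79) = 1/0.5655 ≈ 1.768.
ΔG contributes k·ΔG = (+$210 million) / 0.5655 ≈ +$371.4 million.
ΔT of +$210 million changes first-round spending by −c·ΔT = −$115.5 million, contributing k·(−c·ΔT) = (−$115.5 million) / 0.5655 ≈ −$204.2 million.
Net ΔY = k(ΔG − c·ΔT) = (+$94.5 million) / 0.5655 ≈ +$167 million.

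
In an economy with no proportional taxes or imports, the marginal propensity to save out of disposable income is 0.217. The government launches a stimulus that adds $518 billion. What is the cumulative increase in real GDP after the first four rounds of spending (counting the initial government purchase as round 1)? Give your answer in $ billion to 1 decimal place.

$1,489.8 billion

MPC = 1 − MPS = 1 − 0.217 = 0.783.
Round 1 adds ΔG = $518 billion; each later round is MPC = 0.783 times the previous.
After 4 rounds: 518 + 405.594 + 317.580102 + 248.665219866 = ΔG·(1 − c^4)/(1 − c) = 518 × (1 − 0.375878121921)/0.217 ≈ $1,489.8 billion.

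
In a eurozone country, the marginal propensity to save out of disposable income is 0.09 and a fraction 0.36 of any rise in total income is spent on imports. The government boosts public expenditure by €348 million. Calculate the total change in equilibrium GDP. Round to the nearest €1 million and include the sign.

MPC = 1 − MPS = 1 − 0.09 = 0.91.
Expenditure multiplier = 1/(1 − c + m) = 1/(1 − 0.91 + 0.36) = 1/0.45 ≈ 2.222.
ΔY = k × ΔG = (+€348 million) / 0.45 ≈ +€773 million.

+€773 million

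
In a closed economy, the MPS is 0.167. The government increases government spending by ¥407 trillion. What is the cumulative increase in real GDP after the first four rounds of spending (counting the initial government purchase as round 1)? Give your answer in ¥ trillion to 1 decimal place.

MPC = 1 − MPS = 1 − 0.167 = 0.833.
Round 1 adds ΔG = ¥407 trillion; each later round is MPC = 0.833 times the previous.
After 4 rounds: 407 + 339.031 + 282.412823 + 235.249881559 = ΔG·(1 − c^4)/(1 − c) = 407 × (1 − 0.481481944321)/0.167 ≈ ¥1,263.7 trillion.

¥1,263.7 trillion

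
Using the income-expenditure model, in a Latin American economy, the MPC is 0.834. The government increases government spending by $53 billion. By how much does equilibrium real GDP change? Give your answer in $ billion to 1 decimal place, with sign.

+$319.3 billion

Spending multiplier = 1/(1 − MPC) = 1/(1 − 0.834) = 1/0.166 ≈ 6.024.
ΔY = k × ΔG = (+$53 billion) / 0.166 ≈ +$319.3 billion.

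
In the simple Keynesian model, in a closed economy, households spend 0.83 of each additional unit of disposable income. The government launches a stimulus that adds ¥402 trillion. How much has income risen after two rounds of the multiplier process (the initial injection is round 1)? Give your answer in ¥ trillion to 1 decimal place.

Round 1 adds ΔG = ¥402 trillion; each later round is MPC = 0.83 times the previous.
After 2 rounds: 402 + 333.66 = ΔG·(1 − c^2)/(1 − c) = 402 × (1 − 0.6889)/0.17 ≈ ¥735.7 trillion.

¥735.7 trillion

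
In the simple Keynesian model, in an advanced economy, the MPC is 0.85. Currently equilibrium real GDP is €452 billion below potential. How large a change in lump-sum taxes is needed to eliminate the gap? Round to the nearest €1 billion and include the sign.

Spending multiplier = 1/(1 − MPC) = 1/(1 − 0.85) = 1/0.15 ≈ 6.667.
Tax multiplier = −c·k = −0.85/0.15 ≈ −5.667. Need ΔY = +€452 billion, so ΔT = ΔY/(−c·k) = −(+€452 billion) × 0.15 / 0.85 ≈ −€80 billion.
The government should cut lump-sum taxes by €80 billion.

−€80 billion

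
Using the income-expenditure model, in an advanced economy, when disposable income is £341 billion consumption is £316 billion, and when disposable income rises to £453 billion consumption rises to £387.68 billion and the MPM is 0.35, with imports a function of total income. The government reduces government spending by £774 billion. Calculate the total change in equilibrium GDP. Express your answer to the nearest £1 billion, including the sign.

−£1,090 billion

MPC = ΔC/ΔYd = (387.68 − 316)/(453 − 341) = 71.68/112 = 0.64.
Expenditure multiplier = 1/(1 − c + m) = 1/(1 − 0.64 + 0.35) = 1/0.71 ≈ 1.408.
ΔY = k × ΔG = (−£774 billion) / 0.71 ≈ −£1,090 billion.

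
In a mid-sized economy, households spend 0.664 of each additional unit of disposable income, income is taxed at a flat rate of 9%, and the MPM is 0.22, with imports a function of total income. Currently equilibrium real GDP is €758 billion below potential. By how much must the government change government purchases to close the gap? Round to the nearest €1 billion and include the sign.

+€467 billion

Spending multiplier = 1/(1 − c(1−t) + m) = 1/(1 − 0.664×0.91 + 0.22) = 1/0.61576 ≈ 1.624.
Need ΔY = +€758 billion, so ΔG = ΔY/k = (+€758 billion) × 0.61576 ≈ +€467 billion.
The government should increase government purchases by €467 billion.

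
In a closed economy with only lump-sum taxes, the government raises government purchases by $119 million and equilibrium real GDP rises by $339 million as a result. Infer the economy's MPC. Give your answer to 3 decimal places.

Implied spending multiplier k = ΔY/ΔG = 339/119 ≈ 2.8487.
Since k = 1/(1 − MPC), MPC = 1 − 1/k = 1 − ΔG/ΔY = 1 − 119/339 ≈ 0.649.

0.649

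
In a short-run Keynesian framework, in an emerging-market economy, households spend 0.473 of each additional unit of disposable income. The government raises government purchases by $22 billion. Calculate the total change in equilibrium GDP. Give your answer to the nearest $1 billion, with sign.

+$42 billion

Government-spending multiplier = 1/(1 − MPC) = 1/(1 − 0.473) = 1/0.527 ≈ 1.898.
ΔY = k × ΔG = (+$22 billion) / 0.527 ≈ +$42 billion.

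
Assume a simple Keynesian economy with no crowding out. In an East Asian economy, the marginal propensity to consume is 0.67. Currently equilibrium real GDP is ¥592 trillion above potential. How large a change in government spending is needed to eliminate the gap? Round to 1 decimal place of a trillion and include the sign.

Spending multiplier = 1/(1 − MPC) = 1/(1 − 0.67) = 1/0.33 ≈ 3.03.
Need ΔY = −¥592 trillion, so ΔG = ΔY/k = (−¥592 trillion) × 0.33 ≈ −¥195.4 trillion.
The government should cut government spending by ¥195.4 trillion.

−¥195.4 trillion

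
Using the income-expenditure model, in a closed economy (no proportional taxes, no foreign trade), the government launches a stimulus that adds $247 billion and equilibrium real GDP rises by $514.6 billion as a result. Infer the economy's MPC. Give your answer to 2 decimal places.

Implied spending multiplier k = ΔY/ΔG = 514.6/247 ≈ 2.0834.
Since k = 1/(1 − MPC), MPC = 1 − 1/k = 1 − ΔG/ΔY = 1 − 247/514.6 ≈ 0.52.

0.52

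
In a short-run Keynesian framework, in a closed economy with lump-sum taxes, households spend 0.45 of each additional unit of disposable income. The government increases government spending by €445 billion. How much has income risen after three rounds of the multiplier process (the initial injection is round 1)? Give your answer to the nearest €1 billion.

Round 1 adds ΔG = €445 billion; each later round is MPC = 0.45 times the previous.
After 3 rounds: 445 + 200.25 + 90.1125 = ΔG·(1 − c^3)/(1 − c) = 445 × (1 − 0.091125)/0.55 ≈ €735 billion.

€735 billion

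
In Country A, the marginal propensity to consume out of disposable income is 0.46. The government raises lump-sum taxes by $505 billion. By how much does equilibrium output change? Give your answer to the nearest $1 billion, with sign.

−$430 billion

A lump-sum tax change of +$505 billion shifts disposable income by −$505 billion; first-round consumption changes by −c × ΔT = −0.46 × (+$505 billion) = −$232.3 billion.
Expenditure multiplier = 1/(1 − MPC) = 1/(1 − 0.46) = 1/0.54 ≈ 1.852.
The tax multiplier is −c × k ≈ −0.852, so ΔY = k × (−c·ΔT) = (−$232.3 billion) / 0.54 ≈ −$430 billion.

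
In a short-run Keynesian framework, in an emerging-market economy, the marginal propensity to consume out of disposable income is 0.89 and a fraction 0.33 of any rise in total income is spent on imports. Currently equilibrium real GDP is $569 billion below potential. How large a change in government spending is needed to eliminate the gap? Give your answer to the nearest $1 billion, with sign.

Spending multiplier = 1/(1 − c + m) = 1/(1 − 0.89 + 0.33) = 1/0.44 ≈ 2.273.
Need ΔY = +$569 billion, so ΔG = ΔY/k = (+$569 billion) × 0.44 ≈ +$250 billion.
The government should increase government spending by $250 billion.

+$250 billion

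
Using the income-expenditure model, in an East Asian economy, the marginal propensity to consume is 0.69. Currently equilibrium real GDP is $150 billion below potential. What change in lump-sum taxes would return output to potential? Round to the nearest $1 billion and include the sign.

−$67 billion

Spending multiplier = 1/(1 − MPC) = 1/(1 − 0.69) = 1/0.31 ≈ 3.226.
Tax multiplier = −c·k = −0.69/0.31 ≈ −2.226. Need ΔY = +$150 billion, so ΔT = ΔY/(−c·k) = −(+$150 billion) × 0.31 / 0.69 ≈ −$67 billion.
The government should cut lump-sum taxes by $67 billion.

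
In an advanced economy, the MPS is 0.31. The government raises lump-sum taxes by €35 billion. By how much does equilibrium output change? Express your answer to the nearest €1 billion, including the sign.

MPC = 1 − MPS = 1 − 0.31 = 0.69.
A lump-sum tax change of +€35 billion shifts disposable income by −€35 billion; first-round consumption changes by −c × ΔT = −0.69 × (+€35 billion) = −€24.15 billion.
Expenditure multiplier = 1/(1 − MPC) = 1/(1 − 0.69) = 1/0.31 ≈ 3.226.
The tax multiplier is −c × k ≈ −2.226, so ΔY = k × (−c·ΔT) = (−€24.15 billion) / 0.31 ≈ −€78 billion.

−€78 billion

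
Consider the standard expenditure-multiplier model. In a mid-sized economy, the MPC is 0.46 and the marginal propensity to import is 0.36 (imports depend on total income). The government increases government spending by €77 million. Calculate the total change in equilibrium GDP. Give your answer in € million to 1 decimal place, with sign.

Government-spending multiplier = 1/(1 − c + m) = 1/(1 − 0.46 + 0.36) = 1/0.9 ≈ 1.111.
ΔY = k × ΔG = (+€77 million) / 0.9 ≈ +€85.6 million.

+€85.6 million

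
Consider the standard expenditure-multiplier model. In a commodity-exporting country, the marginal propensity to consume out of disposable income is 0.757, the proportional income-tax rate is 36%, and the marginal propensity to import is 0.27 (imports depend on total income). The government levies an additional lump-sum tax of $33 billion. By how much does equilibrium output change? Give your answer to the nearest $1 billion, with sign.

A lump-sum tax change of +$33 billion shifts disposable income by −$33 billion; first-round consumption changes by −c × ΔT = −0.757 × (+$33 billion) = −$24.981 billion.
Expenditure multiplier = 1/(1 − c(1−t) + m) = 1/(1 − 0.757×0.64 + 0.27) = 1/0.78552 ≈ 1.273.
The tax multiplier is −c × k ≈ −0.964, so ΔY = k × (−c·ΔT) = (−$24.981 billion) / 0.78552 ≈ −$32 billion.

−$32 billion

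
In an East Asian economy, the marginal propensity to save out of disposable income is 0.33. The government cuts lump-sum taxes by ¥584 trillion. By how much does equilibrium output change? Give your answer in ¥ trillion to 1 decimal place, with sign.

MPC = 1 − MPS = 1 − 0.33 = 0.67.
A lump-sum tax change of −¥584 trillion shifts disposable income by +¥584 trillion; first-round consumption changes by −c × ΔT = −0.67 × (−¥584 trillion) = +¥391.28 trillion.
Expenditure multiplier = 1/(1 − MPC) = 1/(1 − 0.67) = 1/0.33 ≈ 3.03.
The tax multiplier is −c × k ≈ −2.03, so ΔY = k × (−c·ΔT) = (+¥391.28 trillion) / 0.33 ≈ +¥1,185.7 trillion.

+¥1,185.7 trillion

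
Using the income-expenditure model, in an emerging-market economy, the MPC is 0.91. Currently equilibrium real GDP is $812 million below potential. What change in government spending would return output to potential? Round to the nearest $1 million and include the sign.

+$73 million

Spending multiplier = 1/(1 − MPC) = 1/(1 − 0.91) = 1/0.09 ≈ 11.111.
Need ΔY = +$812 million, so ΔG = ΔY/k = (+$812 million) × 0.09 ≈ +$73 million.
The government should increase government spending by $73 million.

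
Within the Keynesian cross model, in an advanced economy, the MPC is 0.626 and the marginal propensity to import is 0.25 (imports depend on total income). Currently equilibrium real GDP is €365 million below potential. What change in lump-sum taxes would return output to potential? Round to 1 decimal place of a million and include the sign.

Spending multiplier = 1/(1 − c + m) = 1/(1 − 0.626 + 0.25) = 1/0.624 ≈ 1.603.
Tax multiplier = −c·k = −0.626/0.624 ≈ −1.003. Need ΔY = +€365 million, so ΔT = ΔY/(−c·k) = −(+€365 million) × 0.624 / 0.626 ≈ −€363.8 million.
The government should cut lump-sum taxes by €363.8 million.

−€363.8 million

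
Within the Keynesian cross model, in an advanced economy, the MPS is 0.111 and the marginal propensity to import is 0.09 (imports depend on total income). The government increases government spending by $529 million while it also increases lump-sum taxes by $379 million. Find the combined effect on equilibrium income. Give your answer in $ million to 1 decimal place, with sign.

MPC = 1 − MPS = 1 − 0.111 = 0.889.
Expenditure multiplier = 1/(1 − c + m) = 1/(1 − 0.889 + 0.09) = 1/0.201 ≈ 4.975.
ΔG contributes k·ΔG = (+$529 million) / 0.201 ≈ +$2,631.8 million.
ΔT of +$379 million changes first-round spending by −c·ΔT = −$336.931 million, contributing k·(−c·ΔT) = (−$336.931 million) / 0.201 ≈ −$1,676.3 million.
Net ΔY = k(ΔG − c·ΔT) = (+$192.069 million) / 0.201 ≈ +$955.6 million.

+$955.6 million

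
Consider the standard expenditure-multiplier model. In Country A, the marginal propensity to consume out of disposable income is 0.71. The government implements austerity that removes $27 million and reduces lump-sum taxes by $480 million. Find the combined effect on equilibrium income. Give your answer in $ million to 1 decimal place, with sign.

Expenditure multiplier = 1/(1 − MPC) = 1/(1 − 0.71) = 1/0.29 ≈ 3.448.
ΔG contributes k·ΔG = (−$27 million) / 0.29 ≈ −$93.1 million.
ΔT of −$480 million changes first-round spending by −c·ΔT = +$340.8 million, contributing k·(−c·ΔT) = (+$340.8 million) / 0.29 ≈ +$1,175.2 million.
Net ΔY = k(ΔG − c·ΔT) = (+$313.8 million) / 0.29 ≈ +$1,082.1 million.

+$1,082.1 million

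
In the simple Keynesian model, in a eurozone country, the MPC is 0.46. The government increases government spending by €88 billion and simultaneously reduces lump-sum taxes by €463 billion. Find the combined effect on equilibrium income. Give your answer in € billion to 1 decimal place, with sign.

Expenditure multiplier = 1/(1 − MPC) = 1/(1 − 0.46) = 1/0.54 ≈ 1.852.
ΔG contributes k·ΔG = (+€88 billion) / 0.54 ≈ +€163 billion.
ΔT of −€463 billion changes first-round spending by −c·ΔT = +€212.98 billion, contributing k·(−c·ΔT) = (+€212.98 billion) / 0.54 ≈ +€394.4 billion.
Net ΔY = k(ΔG − c·ΔT) = (+€300.98 billion) / 0.54 ≈ +€557.4 billion.

+€557.4 billion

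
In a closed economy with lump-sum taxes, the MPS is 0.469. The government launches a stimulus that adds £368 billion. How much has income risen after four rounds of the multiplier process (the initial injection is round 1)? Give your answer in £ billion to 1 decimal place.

£722.3 billion

MPC = 1 − MPS = 1 − 0.469 = 0.531.
Round 1 adds ΔG = £368 billion; each later round is MPC = 0.531 times the previous.
After 4 rounds: 368 + 195.408 + 103.761648 + 55.097435088 = ΔG·(1 − c^4)/(1 − c) = 368 × (1 − 0.079502005521)/0.469 ≈ £722.3 billion.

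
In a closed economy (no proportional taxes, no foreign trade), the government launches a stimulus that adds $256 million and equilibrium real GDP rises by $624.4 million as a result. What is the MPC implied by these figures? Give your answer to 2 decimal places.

Implied spending multiplier k = ΔY/ΔG = 624.4/256 ≈ 2.4391.
Since k = 1/(1 − MPC), MPC = 1 − 1/k = 1 − ΔG/ΔY = 1 − 256/624.4 ≈ 0.59.

0.59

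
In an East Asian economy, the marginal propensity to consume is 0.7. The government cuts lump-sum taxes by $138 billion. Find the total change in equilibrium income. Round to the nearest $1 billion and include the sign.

+$322 billion

A lump-sum tax change of −$138 billion shifts disposable income by +$138 billion; first-round consumption changes by −c × ΔT = −0.7 × (−$138 billion) = +$96.6 billion.
Expenditure multiplier = 1/(1 − MPC) = 1/(1 − 0.7) = 1/0.3 ≈ 3.333.
The tax multiplier is −c × k ≈ −2.333, so ΔY = k × (−c·ΔT) = (+$96.6 billion) / 0.3 = +$322 billion.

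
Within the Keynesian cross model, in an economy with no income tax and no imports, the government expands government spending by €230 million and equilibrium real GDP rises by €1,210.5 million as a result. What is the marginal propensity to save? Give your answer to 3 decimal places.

Implied spending multiplier k = ΔY/ΔG = 1,210.5/230 ≈ 5.263.
Since k = 1/(1 − MPC), MPC = 1 − 1/k = 1 − ΔG/ΔY = 1 − 230/1,210.5 ≈ 0.810.
MPS = 1 − MPC = 0.190.

0.190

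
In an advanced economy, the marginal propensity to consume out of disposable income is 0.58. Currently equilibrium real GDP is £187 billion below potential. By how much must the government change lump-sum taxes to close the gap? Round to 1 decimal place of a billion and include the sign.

−£135.4 billion

Spending multiplier = 1/(1 − MPC) = 1/(1 − 0.58) = 1/0.42 ≈ 2.381.
Tax multiplier = −c·k = −0.58/0.42 ≈ −1.381. Need ΔY = +£187 billion, so ΔT = ΔY/(−c·k) = −(+£187 billion) × 0.42 / 0.58 ≈ −£135.4 billion.
The government should cut lump-sum taxes by £135.4 billion.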